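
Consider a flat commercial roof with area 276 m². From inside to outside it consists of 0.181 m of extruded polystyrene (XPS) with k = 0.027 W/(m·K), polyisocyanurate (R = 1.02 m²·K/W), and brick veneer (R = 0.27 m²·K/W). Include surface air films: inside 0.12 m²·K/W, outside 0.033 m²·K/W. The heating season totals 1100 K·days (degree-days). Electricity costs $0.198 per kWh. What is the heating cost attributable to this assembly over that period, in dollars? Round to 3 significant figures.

0.181/0.027 = 6.704
R_total = 0.12 + 6.704 + 1.02 + 0.27 + 0.033 = 8.147 m²·K/W
E = A × HDD × 24 / R / 1000 = 276 × 1100 × 24 / 8.147 / 1000 = 894.4 kWh
Cost = 894.4 × 0.198 = $177.1

177 dollars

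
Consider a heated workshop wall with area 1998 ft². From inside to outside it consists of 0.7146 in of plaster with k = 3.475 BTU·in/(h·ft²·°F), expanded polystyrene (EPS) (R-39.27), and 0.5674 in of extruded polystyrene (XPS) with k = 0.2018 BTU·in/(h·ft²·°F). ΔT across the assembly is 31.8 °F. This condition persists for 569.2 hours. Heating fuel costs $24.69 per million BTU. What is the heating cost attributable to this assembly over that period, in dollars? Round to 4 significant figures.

21.12 dollars

0.7146/3.475 = 0.20564
0.5674/0.2018 = 2.8117
R_total = 0.20564 + 39.27 + 2.8117 = 42.287 ft²·°F·h/BTU
Q = 1998 × 31.8 / 42.287 = 1502.5 BTU/h
E = 1502.5 × 569.2 = 855220 BTU
Cost = 855220/10⁶ × 24.69 = $21.115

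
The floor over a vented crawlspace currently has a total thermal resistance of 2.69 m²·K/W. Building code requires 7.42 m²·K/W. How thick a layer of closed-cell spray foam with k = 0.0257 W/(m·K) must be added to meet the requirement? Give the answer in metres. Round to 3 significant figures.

0.122 m

ΔR = 7.42 − 2.69 = 4.73 m²·K/W
L = ΔR × k = 4.73 × 0.0257 = 0.1216 m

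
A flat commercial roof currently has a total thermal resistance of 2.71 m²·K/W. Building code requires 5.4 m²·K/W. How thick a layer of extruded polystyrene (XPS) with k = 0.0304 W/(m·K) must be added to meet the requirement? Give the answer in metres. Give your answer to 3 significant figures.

0.0818 m

ΔR = 5.4 − 2.71 = 2.69 m²·K/W
L = ΔR × k = 2.69 × 0.0304 = 0.08178 m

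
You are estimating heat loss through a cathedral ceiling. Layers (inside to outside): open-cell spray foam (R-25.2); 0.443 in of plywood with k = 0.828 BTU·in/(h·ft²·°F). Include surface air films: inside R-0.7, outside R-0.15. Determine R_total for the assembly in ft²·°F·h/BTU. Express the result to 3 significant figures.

26.6 ft²·°F·h/BTU

0.443/0.828 = 0.535
R_total = 0.7 + 25.2 + 0.535 + 0.15 = 26.59 ft²·°F·h/BTU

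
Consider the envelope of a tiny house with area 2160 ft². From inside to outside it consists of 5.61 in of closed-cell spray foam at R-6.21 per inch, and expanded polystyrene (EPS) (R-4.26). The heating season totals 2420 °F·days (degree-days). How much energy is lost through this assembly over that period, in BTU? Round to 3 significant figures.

5.61 × 6.21 = 34.84
R_total = 34.84 + 4.26 = 39.1 ft²·°F·h/BTU
E = A × HDD × 24 / R = 2160 × 2420 × 24 / 39.1 = 3209000 BTU

3210000 BTU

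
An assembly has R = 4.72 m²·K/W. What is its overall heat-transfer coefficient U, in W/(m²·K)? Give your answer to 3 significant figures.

0.212 W/(m²·K)

U = 1/R = 1/4.72 = 0.2119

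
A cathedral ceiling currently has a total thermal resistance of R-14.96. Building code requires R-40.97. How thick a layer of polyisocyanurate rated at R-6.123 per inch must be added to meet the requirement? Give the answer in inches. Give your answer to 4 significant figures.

ΔR = 40.97 − 14.96 = 26.01 ft²·°F·h/BTU
L = ΔR / (R/in) = 26.01/6.123 = 4.2479 in

4.248 in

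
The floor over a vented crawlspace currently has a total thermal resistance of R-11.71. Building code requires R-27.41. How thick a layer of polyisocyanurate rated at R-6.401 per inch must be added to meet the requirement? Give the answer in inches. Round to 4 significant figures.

2.453 in

ΔR = 27.41 − 11.71 = 15.7 ft²·°F·h/BTU
L = ΔR / (R/in) = 15.7/6.401 = 2.4527 in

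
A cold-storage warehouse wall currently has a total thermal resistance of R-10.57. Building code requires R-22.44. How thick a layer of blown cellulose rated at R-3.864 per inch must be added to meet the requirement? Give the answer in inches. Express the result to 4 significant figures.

ΔR = 22.44 − 10.57 = 11.87 ft²·°F·h/BTU
L = ΔR / (R/in) = 11.87/3.864 = 3.0719 in

3.072 in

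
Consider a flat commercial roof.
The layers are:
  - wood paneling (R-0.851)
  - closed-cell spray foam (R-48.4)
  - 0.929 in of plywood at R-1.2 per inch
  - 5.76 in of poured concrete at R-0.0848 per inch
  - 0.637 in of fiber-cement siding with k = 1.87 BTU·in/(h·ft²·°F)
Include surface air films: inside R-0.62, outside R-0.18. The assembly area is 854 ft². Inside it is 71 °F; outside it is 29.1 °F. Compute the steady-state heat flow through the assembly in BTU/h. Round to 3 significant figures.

0.929 × 1.2 = 1.115
5.76 × 0.0848 = 0.4884
0.637/1.87 = 0.3406
R_total = 0.62 + 0.851 + 48.4 + 1.115 + 0.4884 + 0.3406 + 0.18 = 51.99 ft²·°F·h/BTU
Q = A·ΔT/R = 854 × (71 − 29.1) / 51.99 = 688.2 BTU/h

688 BTU/h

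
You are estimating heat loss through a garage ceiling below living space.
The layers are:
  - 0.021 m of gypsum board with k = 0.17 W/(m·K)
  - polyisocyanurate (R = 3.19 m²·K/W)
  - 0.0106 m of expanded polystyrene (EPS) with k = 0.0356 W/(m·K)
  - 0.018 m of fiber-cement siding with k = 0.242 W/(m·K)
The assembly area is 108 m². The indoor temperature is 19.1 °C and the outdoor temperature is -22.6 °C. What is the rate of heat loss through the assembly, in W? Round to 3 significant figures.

1220 W

0.021/0.17 = 0.1235
0.0106/0.0356 = 0.2978
0.018/0.242 = 0.07438
R_total = 0.1235 + 3.19 + 0.2978 + 0.07438 = 3.686 m²·K/W
Q = A·ΔT/R = 108 × (19.1 − (-22.6)) / 3.686 = 1222 W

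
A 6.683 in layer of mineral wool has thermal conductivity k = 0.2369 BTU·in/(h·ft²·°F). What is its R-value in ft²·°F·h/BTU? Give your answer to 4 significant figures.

R = L/k = 6.683/0.2369 = 28.21 ft²·°F·h/BTU

28.21 ft²·°F·h/BTU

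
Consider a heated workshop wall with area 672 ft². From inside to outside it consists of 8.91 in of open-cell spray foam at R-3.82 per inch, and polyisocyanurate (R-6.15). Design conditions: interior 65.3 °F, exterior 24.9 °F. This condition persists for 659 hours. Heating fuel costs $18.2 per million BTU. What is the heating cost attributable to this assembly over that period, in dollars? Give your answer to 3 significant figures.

8.91 × 3.82 = 34.04
R_total = 34.04 + 6.15 = 40.19 ft²·°F·h/BTU
Q = 672 × (65.3 − 24.9) / 40.19 = 675.6 BTU/h
E = 675.6 × 659 = 445200 BTU
Cost = 445200/10⁶ × 18.2 = $8.103

8.10 dollars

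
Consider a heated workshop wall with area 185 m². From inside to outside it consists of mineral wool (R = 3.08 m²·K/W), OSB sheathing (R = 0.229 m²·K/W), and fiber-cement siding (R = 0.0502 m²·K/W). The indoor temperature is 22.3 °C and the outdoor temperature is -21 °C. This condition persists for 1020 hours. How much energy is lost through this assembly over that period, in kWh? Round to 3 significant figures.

R_total = 3.08 + 0.229 + 0.0502 = 3.359 m²·K/W
Q = 185 × (22.3 − (-21)) / 3.359 = 2385 W
E = 2385 W × 1020 h / 1000 = 2432 kWh

2430 kWh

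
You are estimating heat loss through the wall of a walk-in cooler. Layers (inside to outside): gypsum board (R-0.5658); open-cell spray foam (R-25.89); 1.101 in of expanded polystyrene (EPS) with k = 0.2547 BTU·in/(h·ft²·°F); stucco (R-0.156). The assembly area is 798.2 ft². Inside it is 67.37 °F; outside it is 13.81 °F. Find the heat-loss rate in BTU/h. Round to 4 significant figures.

1382 BTU/h

1.101/0.2547 = 4.3227
R_total = 0.5658 + 25.89 + 4.3227 + 0.156 = 30.935 ft²·°F·h/BTU
Q = A·ΔT/R = 798.2 × (67.37 − 13.81) / 30.935 = 1382 BTU/h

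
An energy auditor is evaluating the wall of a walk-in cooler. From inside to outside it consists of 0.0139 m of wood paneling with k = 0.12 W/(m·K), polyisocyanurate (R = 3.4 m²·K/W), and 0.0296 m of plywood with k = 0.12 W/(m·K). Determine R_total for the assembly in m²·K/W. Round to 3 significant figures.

0.0139/0.12 = 0.1158
0.0296/0.12 = 0.2467
R_total = 0.1158 + 3.4 + 0.2467 = 3.762 m²·K/W

3.76 m²·K/W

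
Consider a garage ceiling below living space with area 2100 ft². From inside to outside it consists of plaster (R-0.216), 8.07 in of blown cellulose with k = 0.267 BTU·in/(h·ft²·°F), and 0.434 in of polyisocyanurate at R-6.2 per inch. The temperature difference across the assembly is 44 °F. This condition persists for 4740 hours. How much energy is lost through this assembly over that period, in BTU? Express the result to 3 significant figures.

13200000 BTU

8.07/0.267 = 30.22
0.434 × 6.2 = 2.691
R_total = 0.216 + 30.22 + 2.691 = 33.13 ft²·°F·h/BTU
Q = 2100 × 44 / 33.13 = 2789 BTU/h
E = 2789 × 4740 = 13220000 BTU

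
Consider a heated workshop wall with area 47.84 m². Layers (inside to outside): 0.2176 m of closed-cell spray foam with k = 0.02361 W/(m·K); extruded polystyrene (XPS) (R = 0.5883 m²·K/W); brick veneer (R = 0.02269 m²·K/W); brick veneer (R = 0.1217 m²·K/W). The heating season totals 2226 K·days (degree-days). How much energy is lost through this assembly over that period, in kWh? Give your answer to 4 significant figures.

0.2176/0.02361 = 9.2164
R_total = 9.2164 + 0.5883 + 0.02269 + 0.1217 = 9.9491 m²·K/W
E = A × HDD × 24 / R / 1000 = 47.84 × 2226 × 24 / 9.9491 / 1000 = 256.89 kWh

256.9 kWh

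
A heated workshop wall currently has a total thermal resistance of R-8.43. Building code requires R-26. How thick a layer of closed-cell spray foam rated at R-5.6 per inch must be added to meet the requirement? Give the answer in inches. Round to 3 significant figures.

3.14 in

ΔR = 26 − 8.43 = 17.57 ft²·°F·h/BTU
L = ΔR / (R/in) = 17.57/5.6 = 3.138 in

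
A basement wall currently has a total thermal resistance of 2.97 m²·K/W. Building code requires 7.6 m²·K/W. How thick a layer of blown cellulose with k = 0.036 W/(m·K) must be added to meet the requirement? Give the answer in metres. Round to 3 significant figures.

0.167 m

ΔR = 7.6 − 2.97 = 4.63 m²·K/W
L = ΔR × k = 4.63 × 0.036 = 0.1667 m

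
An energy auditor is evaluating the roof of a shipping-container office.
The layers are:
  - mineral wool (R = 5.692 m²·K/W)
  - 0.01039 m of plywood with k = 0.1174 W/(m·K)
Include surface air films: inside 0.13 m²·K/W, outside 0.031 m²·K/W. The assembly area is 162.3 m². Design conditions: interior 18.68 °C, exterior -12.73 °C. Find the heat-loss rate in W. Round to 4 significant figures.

858.0 W

0.01039/0.1174 = 0.088501
R_total = 0.13 + 5.692 + 0.088501 + 0.031 = 5.9415 m²·K/W
Q = A·ΔT/R = 162.3 × (18.68 − (-12.73)) / 5.9415 = 858.01 W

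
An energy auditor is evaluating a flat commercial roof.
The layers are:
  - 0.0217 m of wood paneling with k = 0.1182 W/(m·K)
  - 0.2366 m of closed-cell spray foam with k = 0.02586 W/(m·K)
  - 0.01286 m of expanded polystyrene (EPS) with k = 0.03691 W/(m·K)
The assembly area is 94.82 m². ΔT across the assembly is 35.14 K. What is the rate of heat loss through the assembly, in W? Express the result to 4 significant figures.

0.0217/0.1182 = 0.18359
0.2366/0.02586 = 9.1493
0.01286/0.03691 = 0.34842
R_total = 0.18359 + 9.1493 + 0.34842 = 9.6813 m²·K/W
Q = A·ΔT/R = 94.82 × 35.14 / 9.6813 = 344.17 W

344.2 W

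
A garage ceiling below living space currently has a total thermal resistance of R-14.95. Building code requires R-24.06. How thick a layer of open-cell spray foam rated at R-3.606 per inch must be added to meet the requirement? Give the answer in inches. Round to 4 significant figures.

ΔR = 24.06 − 14.95 = 9.11 ft²·°F·h/BTU
L = ΔR / (R/in) = 9.11/3.606 = 2.5263 in

2.526 in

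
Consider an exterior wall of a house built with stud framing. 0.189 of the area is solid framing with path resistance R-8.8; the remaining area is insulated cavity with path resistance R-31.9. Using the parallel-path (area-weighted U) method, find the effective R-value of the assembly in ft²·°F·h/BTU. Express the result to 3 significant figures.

21.3 ft²·°F·h/BTU

U_eff = 0.811/31.9 + 0.189/8.8 = 0.02542 + 0.02148 = 0.0469
R_eff = 1/U_eff = 21.32 ft²·°F·h/BTU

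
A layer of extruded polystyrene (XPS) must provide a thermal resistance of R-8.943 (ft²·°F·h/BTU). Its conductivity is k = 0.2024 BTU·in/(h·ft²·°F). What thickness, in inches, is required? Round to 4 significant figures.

L = R × k = 8.943 × 0.2024 = 1.8101 in

1.810 in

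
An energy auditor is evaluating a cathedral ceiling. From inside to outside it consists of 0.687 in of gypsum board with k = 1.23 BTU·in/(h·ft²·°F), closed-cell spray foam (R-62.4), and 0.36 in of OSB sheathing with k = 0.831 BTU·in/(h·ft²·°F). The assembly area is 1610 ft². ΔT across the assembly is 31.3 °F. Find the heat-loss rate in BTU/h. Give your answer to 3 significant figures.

795 BTU/h

0.687/1.23 = 0.5585
0.36/0.831 = 0.4332
R_total = 0.5585 + 62.4 + 0.4332 = 63.39 ft²·°F·h/BTU
Q = A·ΔT/R = 1610 × 31.3 / 63.39 = 794.9 BTU/h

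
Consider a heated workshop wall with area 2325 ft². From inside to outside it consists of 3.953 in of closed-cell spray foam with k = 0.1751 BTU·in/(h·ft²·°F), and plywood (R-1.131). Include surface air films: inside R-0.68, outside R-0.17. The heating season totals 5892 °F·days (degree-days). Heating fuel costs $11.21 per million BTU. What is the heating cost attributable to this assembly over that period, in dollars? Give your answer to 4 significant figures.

3.953/0.1751 = 22.576
R_total = 0.68 + 22.576 + 1.131 + 0.17 = 24.557 ft²·°F·h/BTU
E = A × HDD × 24 / R = 2325 × 5892 × 24 / 24.557 = 13388000 BTU
Cost = 13388000/10⁶ × 11.21 = $150.08

150.1 dollars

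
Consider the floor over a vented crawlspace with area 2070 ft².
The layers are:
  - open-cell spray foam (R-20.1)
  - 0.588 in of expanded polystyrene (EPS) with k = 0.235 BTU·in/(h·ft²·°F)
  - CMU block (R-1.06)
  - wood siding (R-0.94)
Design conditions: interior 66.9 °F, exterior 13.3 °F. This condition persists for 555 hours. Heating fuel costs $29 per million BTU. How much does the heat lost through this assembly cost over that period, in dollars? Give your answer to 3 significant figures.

0.588/0.235 = 2.502
R_total = 20.1 + 2.502 + 1.06 + 0.94 = 24.6 ft²·°F·h/BTU
Q = 2070 × (66.9 − 13.3) / 24.6 = 4510 BTU/h
E = 4510 × 555 = 2503000 BTU
Cost = 2503000/10⁶ × 29 = $72.59

72.6 dollars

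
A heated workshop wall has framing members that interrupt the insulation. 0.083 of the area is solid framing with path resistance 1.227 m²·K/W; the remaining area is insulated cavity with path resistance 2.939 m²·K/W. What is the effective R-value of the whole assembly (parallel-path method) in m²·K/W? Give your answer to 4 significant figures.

U_eff = 0.917/2.939 + 0.083/1.227 = 0.31201 + 0.067645 = 0.37966
R_eff = 1/U_eff = 2.634 m²·K/W

2.634 m²·K/W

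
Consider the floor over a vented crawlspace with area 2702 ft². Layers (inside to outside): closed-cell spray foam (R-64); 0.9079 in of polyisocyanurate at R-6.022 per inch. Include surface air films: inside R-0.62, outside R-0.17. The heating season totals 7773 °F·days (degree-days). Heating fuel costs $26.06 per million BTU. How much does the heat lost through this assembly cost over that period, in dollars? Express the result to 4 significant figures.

0.9079 × 6.022 = 5.4674
R_total = 0.62 + 64 + 5.4674 + 0.17 = 70.257 ft²·°F·h/BTU
E = A × HDD × 24 / R = 2702 × 7773 × 24 / 70.257 = 7174500 BTU
Cost = 7174500/10⁶ × 26.06 = $186.97

187.0 dollars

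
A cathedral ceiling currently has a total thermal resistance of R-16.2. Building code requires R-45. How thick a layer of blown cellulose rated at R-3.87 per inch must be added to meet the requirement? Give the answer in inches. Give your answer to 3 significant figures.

ΔR = 45 − 16.2 = 28.8 ft²·°F·h/BTU
L = ΔR / (R/in) = 28.8/3.87 = 7.442 in

7.44 in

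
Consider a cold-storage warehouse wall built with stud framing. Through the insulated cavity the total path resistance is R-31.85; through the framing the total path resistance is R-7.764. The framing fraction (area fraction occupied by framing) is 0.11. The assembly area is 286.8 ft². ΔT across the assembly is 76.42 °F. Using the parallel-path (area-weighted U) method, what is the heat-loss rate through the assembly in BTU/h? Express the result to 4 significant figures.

923.0 BTU/h

U_eff = 0.89/31.85 + 0.11/7.764 = 0.027943 + 0.014168 = 0.042111
R_eff = 1/U_eff = 23.747 ft²·°F·h/BTU
Q = 286.8 × 76.42 / 23.747 = 922.97 BTU/h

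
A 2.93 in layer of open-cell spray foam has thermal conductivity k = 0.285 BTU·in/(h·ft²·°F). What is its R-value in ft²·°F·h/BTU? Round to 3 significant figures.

R = L/k = 2.93/0.285 = 10.28 ft²·°F·h/BTU

10.3 ft²·°F·h/BTU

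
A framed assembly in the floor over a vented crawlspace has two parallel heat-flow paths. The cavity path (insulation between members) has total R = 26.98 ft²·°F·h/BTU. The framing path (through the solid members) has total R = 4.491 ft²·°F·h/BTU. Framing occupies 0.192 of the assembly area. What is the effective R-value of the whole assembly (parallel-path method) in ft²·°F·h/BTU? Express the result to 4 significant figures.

13.76 ft²·°F·h/BTU

U_eff = 0.808/26.98 + 0.192/4.491 = 0.029948 + 0.042752 = 0.0727
R_eff = 1/U_eff = 13.755 ft²·°F·h/BTU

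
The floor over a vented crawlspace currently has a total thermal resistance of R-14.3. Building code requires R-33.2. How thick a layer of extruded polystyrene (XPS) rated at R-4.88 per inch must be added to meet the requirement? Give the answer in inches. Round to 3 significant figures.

ΔR = 33.2 − 14.3 = 18.9 ft²·°F·h/BTU
L = ΔR / (R/in) = 18.9/4.88 = 3.873 in

3.87 in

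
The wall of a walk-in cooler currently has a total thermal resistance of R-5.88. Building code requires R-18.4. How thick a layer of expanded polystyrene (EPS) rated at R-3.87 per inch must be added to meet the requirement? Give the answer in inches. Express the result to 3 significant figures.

3.24 in

ΔR = 18.4 − 5.88 = 12.52 ft²·°F·h/BTU
L = ΔR / (R/in) = 12.52/3.87 = 3.235 in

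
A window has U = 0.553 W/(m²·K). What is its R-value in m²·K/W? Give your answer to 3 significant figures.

1.81 m²·K/W

R = 1/U = 1/0.553 = 1.808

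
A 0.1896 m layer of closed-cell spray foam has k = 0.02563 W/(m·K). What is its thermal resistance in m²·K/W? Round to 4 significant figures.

7.398 m²·K/W

R = L/k = 0.1896/0.02563 = 7.3976 m²·K/W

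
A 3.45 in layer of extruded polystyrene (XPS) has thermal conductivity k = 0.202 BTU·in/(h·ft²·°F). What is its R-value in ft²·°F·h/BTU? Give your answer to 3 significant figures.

R = L/k = 3.45/0.202 = 17.08 ft²·°F·h/BTU

17.1 ft²·°F·h/BTU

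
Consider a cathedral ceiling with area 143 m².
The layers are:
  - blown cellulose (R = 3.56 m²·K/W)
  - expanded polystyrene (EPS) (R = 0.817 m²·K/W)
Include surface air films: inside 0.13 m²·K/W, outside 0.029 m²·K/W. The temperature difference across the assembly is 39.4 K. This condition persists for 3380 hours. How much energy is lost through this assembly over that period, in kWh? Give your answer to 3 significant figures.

R_total = 0.13 + 3.56 + 0.817 + 0.029 = 4.536 m²·K/W
Q = 143 × 39.4 / 4.536 = 1242 W
E = 1242 W × 3380 h / 1000 = 4198 kWh

4200 kWh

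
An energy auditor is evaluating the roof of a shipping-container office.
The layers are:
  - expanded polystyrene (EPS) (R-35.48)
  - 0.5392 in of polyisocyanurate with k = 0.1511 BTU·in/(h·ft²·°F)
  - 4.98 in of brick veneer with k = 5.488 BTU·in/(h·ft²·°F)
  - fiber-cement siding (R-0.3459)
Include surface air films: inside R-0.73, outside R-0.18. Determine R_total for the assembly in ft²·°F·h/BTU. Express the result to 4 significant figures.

0.5392/0.1511 = 3.5685
4.98/5.488 = 0.90743
R_total = 0.73 + 35.48 + 3.5685 + 0.90743 + 0.3459 + 0.18 = 41.212 ft²·°F·h/BTU

41.21 ft²·°F·h/BTU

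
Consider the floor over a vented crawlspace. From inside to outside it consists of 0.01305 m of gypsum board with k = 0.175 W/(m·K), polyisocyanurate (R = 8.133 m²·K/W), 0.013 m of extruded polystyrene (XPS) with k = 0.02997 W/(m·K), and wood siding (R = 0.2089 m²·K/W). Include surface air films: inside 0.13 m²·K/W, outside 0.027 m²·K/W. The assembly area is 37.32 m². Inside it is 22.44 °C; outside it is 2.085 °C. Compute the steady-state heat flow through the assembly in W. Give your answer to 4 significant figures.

84.34 W

0.01305/0.175 = 0.074571
0.013/0.02997 = 0.43377
R_total = 0.13 + 0.074571 + 8.133 + 0.43377 + 0.2089 + 0.027 = 9.0072 m²·K/W
Q = A·ΔT/R = 37.32 × (22.44 − 2.085) / 9.0072 = 84.338 W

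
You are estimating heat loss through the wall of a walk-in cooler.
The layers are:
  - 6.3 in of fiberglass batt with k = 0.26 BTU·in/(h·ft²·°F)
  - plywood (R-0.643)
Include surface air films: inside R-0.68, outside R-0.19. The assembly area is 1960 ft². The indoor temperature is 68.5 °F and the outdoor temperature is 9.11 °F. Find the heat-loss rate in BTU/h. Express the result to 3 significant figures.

4520 BTU/h

6.3/0.26 = 24.23
R_total = 0.68 + 24.23 + 0.643 + 0.19 = 25.74 ft²·°F·h/BTU
Q = A·ΔT/R = 1960 × (68.5 − 9.11) / 25.74 = 4522 BTU/h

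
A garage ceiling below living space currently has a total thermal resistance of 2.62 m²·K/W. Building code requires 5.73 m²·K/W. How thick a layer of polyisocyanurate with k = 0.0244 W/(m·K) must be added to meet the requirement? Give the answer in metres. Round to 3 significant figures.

0.0759 m

ΔR = 5.73 − 2.62 = 3.11 m²·K/W
L = ΔR × k = 3.11 × 0.0244 = 0.07588 m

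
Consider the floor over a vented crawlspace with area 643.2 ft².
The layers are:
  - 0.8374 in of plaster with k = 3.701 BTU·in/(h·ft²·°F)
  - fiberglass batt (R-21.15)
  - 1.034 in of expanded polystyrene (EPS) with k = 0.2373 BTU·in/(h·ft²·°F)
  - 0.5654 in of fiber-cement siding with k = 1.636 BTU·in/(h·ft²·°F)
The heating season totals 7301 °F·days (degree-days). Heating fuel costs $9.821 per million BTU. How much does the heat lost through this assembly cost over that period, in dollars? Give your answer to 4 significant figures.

0.8374/3.701 = 0.22626
1.034/0.2373 = 4.3574
0.5654/1.636 = 0.3456
R_total = 0.22626 + 21.15 + 4.3574 + 0.3456 = 26.079 ft²·°F·h/BTU
E = A × HDD × 24 / R = 643.2 × 7301 × 24 / 26.079 = 4321600 BTU
Cost = 4321600/10⁶ × 9.821 = $42.442

42.44 dollars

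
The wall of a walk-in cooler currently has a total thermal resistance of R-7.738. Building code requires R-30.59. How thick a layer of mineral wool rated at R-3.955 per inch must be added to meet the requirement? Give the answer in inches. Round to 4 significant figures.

ΔR = 30.59 − 7.738 = 22.852 ft²·°F·h/BTU
L = ΔR / (R/in) = 22.852/3.955 = 5.778 in

5.778 in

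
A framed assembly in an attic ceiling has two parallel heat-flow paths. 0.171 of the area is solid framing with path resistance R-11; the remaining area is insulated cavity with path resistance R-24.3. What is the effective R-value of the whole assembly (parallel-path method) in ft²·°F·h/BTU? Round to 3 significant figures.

U_eff = 0.829/24.3 + 0.171/11 = 0.03412 + 0.01555 = 0.04966
R_eff = 1/U_eff = 20.14 ft²·°F·h/BTU

20.1 ft²·°F·h/BTU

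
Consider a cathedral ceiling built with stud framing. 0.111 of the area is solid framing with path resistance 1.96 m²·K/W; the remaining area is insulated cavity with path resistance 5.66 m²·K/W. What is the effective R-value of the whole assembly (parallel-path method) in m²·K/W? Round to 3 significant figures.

U_eff = 0.889/5.66 + 0.111/1.96 = 0.1571 + 0.05663 = 0.2137
R_eff = 1/U_eff = 4.679 m²·K/W

4.68 m²·K/W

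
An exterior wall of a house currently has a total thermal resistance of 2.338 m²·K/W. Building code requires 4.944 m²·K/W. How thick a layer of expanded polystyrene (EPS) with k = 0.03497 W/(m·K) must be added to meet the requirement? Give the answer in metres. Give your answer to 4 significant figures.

0.09113 m

ΔR = 4.944 − 2.338 = 2.606 m²·K/W
L = ΔR × k = 2.606 × 0.03497 = 0.091132 m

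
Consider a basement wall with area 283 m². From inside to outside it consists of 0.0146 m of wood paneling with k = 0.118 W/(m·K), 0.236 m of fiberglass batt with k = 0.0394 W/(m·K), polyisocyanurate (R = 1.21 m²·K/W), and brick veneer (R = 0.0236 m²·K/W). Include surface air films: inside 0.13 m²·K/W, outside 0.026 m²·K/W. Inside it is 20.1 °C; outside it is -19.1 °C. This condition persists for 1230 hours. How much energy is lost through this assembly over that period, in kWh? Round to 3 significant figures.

1820 kWh

0.0146/0.118 = 0.1237
0.236/0.0394 = 5.99
R_total = 0.13 + 0.1237 + 5.99 + 1.21 + 0.0236 + 0.026 = 7.503 m²·K/W
Q = 283 × (20.1 − (-19.1)) / 7.503 = 1479 W
E = 1479 W × 1230 h / 1000 = 1819 kWh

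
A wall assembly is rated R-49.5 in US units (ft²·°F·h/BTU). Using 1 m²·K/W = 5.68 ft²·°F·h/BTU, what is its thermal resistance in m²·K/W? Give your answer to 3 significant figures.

R_SI = 49.5/5.68 = 8.715

8.71 m²·K/W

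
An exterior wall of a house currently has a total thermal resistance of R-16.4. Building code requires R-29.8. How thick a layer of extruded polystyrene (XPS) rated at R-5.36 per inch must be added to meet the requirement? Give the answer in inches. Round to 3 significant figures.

2.50 in

ΔR = 29.8 − 16.4 = 13.4 ft²·°F·h/BTU
L = ΔR / (R/in) = 13.4/5.36 = 2.5 in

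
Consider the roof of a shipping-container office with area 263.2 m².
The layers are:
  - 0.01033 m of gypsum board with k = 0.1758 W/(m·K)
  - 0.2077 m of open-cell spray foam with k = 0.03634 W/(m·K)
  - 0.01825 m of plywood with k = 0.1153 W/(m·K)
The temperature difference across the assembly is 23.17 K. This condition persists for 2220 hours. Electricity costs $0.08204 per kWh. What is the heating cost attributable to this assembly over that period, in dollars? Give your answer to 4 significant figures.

0.01033/0.1758 = 0.05876
0.2077/0.03634 = 5.7155
0.01825/0.1153 = 0.15828
R_total = 0.05876 + 5.7155 + 0.15828 = 5.9325 m²·K/W
Q = 263.2 × 23.17 / 5.9325 = 1028 W
E = 1028 W × 2220 h / 1000 = 2282.1 kWh
Cost = 2282.1 × 0.08204 = $187.22

187.2 dollars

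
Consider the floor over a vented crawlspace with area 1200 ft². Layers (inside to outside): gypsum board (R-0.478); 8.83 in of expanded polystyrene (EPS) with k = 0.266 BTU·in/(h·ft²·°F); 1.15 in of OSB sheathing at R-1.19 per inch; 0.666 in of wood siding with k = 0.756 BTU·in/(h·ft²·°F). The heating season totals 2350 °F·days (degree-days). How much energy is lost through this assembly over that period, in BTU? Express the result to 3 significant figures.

8.83/0.266 = 33.2
1.15 × 1.19 = 1.368
0.666/0.756 = 0.881
R_total = 0.478 + 33.2 + 1.368 + 0.881 = 35.92 ft²·°F·h/BTU
E = A × HDD × 24 / R = 1200 × 2350 × 24 / 35.92 = 1884000 BTU

1880000 BTU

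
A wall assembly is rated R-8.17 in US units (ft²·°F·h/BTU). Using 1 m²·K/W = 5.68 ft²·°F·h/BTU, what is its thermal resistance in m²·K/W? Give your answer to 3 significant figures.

1.44 m²·K/W

R_SI = 8.17/5.68 = 1.438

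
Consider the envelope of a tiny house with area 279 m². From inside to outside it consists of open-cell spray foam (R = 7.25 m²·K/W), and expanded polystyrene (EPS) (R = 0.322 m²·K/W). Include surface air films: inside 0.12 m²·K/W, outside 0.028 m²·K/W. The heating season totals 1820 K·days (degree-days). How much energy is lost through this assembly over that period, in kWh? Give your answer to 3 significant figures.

1580 kWh

R_total = 0.12 + 7.25 + 0.322 + 0.028 = 7.72 m²·K/W
E = A × HDD × 24 / R / 1000 = 279 × 1820 × 24 / 7.72 / 1000 = 1579 kWh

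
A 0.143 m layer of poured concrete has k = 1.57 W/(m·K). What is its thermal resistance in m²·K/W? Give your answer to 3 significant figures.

0.0911 m²·K/W

R = L/k = 0.143/1.57 = 0.09108 m²·K/W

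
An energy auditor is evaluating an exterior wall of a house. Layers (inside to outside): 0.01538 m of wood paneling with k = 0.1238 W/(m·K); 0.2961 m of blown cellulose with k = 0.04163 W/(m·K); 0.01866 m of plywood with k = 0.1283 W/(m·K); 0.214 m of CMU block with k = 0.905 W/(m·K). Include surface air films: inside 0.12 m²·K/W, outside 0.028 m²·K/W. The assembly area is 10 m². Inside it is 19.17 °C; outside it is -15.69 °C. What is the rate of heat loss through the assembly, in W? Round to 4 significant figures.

44.88 W

0.01538/0.1238 = 0.12423
0.2961/0.04163 = 7.1127
0.01866/0.1283 = 0.14544
0.214/0.905 = 0.23646
R_total = 0.12 + 0.12423 + 7.1127 + 0.14544 + 0.23646 + 0.028 = 7.7668 m²·K/W
Q = A·ΔT/R = 10 × (19.17 − (-15.69)) / 7.7668 = 44.883 W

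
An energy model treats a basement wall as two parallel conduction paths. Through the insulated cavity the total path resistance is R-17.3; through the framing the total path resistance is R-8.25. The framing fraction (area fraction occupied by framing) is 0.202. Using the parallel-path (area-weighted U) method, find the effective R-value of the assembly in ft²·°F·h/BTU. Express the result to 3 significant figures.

U_eff = 0.798/17.3 + 0.202/8.25 = 0.04613 + 0.02448 = 0.07061
R_eff = 1/U_eff = 14.16 ft²·°F·h/BTU

14.2 ft²·°F·h/BTU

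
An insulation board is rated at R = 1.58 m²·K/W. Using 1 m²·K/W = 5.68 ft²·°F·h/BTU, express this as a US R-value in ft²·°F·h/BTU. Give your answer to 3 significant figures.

R_US = 1.58 × 5.68 = 8.974

8.97 ft²·°F·h/BTU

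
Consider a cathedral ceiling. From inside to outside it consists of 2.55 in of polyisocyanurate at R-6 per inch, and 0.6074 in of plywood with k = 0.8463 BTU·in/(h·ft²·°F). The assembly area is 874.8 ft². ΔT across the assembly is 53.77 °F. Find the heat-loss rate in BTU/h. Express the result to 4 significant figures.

2.55 × 6 = 15.3
0.6074/0.8463 = 0.71771
R_total = 15.3 + 0.71771 = 16.018 ft²·°F·h/BTU
Q = A·ΔT/R = 874.8 × 53.77 / 16.018 = 2936.6 BTU/h

2937 BTU/h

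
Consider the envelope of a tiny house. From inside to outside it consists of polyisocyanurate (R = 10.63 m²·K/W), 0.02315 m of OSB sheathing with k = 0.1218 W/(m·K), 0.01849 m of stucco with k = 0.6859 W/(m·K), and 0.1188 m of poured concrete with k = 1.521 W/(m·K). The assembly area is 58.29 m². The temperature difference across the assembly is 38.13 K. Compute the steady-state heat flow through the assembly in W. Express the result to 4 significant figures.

203.4 W

0.02315/0.1218 = 0.19007
0.01849/0.6859 = 0.026957
0.1188/1.521 = 0.078107
R_total = 10.63 + 0.19007 + 0.026957 + 0.078107 = 10.925 m²·K/W
Q = A·ΔT/R = 58.29 × 38.13 / 10.925 = 203.44 W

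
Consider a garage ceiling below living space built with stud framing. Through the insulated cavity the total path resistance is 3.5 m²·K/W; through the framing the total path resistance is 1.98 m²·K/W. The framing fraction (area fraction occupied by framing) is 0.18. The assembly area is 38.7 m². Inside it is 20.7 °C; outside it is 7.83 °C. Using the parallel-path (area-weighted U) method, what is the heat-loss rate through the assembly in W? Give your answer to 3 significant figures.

162 W

U_eff = 0.82/3.5 + 0.18/1.98 = 0.2343 + 0.09091 = 0.3252
R_eff = 1/U_eff = 3.075 m²·K/W
Q = 38.7 × (20.7 − 7.83) / 3.075 = 162 W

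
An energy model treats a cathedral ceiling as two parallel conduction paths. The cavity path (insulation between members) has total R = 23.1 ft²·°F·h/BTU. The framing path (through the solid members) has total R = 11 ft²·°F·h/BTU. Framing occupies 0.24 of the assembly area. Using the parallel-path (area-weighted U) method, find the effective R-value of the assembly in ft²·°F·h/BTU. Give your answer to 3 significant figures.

18.3 ft²·°F·h/BTU

U_eff = 0.76/23.1 + 0.24/11 = 0.0329 + 0.02182 = 0.05472
R_eff = 1/U_eff = 18.28 ft²·°F·h/BTU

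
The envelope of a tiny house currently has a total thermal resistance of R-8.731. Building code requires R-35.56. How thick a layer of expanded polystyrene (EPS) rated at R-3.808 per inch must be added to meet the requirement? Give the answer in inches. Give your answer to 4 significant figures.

7.045 in

ΔR = 35.56 − 8.731 = 26.829 ft²·°F·h/BTU
L = ΔR / (R/in) = 26.829/3.808 = 7.0454 in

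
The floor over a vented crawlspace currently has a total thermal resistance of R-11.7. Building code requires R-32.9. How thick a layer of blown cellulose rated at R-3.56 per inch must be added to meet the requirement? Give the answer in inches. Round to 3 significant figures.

5.96 in

ΔR = 32.9 − 11.7 = 21.2 ft²·°F·h/BTU
L = ΔR / (R/in) = 21.2/3.56 = 5.955 in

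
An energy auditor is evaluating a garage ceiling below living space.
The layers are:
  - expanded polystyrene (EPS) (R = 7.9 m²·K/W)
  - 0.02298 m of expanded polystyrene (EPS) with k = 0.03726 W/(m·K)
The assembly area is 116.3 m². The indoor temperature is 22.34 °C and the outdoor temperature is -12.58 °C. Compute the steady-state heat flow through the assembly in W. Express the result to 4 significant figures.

476.8 W

0.02298/0.03726 = 0.61675
R_total = 7.9 + 0.61675 = 8.5167 m²·K/W
Q = A·ΔT/R = 116.3 × (22.34 − (-12.58)) / 8.5167 = 476.85 W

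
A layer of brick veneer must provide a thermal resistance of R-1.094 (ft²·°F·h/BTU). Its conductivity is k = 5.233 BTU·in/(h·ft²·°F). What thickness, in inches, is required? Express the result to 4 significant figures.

5.725 in

L = R × k = 1.094 × 5.233 = 5.7249 in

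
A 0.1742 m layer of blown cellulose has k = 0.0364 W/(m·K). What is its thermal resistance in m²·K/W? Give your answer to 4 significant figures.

4.786 m²·K/W

R = L/k = 0.1742/0.0364 = 4.7857 m²·K/W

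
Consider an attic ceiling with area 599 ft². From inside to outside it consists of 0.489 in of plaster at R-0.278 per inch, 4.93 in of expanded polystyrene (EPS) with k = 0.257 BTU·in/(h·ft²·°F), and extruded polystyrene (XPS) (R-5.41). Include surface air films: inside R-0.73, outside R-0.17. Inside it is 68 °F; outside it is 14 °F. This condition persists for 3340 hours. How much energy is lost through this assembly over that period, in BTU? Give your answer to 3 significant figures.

4220000 BTU

0.489 × 0.278 = 0.1359
4.93/0.257 = 19.18
R_total = 0.73 + 0.1359 + 19.18 + 5.41 + 0.17 = 25.63 ft²·°F·h/BTU
Q = 599 × (68 − 14) / 25.63 = 1262 BTU/h
E = 1262 × 3340 = 4215000 BTU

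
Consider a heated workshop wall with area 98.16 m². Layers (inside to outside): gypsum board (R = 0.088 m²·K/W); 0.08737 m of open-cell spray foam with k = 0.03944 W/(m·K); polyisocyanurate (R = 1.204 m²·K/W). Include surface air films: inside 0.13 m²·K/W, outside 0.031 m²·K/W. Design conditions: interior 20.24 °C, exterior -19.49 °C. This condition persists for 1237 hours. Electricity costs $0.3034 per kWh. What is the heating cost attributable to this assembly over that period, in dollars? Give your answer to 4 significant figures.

0.08737/0.03944 = 2.2153
R_total = 0.13 + 0.088 + 2.2153 + 1.204 + 0.031 = 3.6683 m²·K/W
Q = 98.16 × (20.24 − (-19.49)) / 3.6683 = 1063.1 W
E = 1063.1 W × 1237 h / 1000 = 1315.1 kWh
Cost = 1315.1 × 0.3034 = $399

399.0 dollars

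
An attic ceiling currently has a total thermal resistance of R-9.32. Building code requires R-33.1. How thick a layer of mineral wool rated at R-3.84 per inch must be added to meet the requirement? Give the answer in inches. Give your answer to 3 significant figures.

ΔR = 33.1 − 9.32 = 23.78 ft²·°F·h/BTU
L = ΔR / (R/in) = 23.78/3.84 = 6.193 in

6.19 in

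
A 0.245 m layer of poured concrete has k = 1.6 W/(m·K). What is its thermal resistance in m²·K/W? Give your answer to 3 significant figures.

0.153 m²·K/W

R = L/k = 0.245/1.6 = 0.1531 m²·K/W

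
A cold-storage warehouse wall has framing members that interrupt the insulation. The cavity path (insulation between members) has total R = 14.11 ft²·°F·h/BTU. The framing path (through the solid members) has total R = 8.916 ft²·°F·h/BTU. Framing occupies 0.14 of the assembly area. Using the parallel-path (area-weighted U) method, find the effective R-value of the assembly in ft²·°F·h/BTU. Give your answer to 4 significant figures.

U_eff = 0.86/14.11 + 0.14/8.916 = 0.06095 + 0.015702 = 0.076652
R_eff = 1/U_eff = 13.046 ft²·°F·h/BTU

13.05 ft²·°F·h/BTU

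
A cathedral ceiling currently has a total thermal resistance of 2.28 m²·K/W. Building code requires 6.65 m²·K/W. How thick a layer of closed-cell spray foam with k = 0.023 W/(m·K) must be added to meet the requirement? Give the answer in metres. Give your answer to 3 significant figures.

0.101 m

ΔR = 6.65 − 2.28 = 4.37 m²·K/W
L = ΔR × k = 4.37 × 0.023 = 0.1005 m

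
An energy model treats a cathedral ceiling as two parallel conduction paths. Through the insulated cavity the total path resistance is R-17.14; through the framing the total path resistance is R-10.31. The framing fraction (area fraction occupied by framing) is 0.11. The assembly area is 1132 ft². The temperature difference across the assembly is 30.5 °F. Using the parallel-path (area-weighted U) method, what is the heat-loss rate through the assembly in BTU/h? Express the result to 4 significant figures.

U_eff = 0.89/17.14 + 0.11/10.31 = 0.051925 + 0.010669 = 0.062595
R_eff = 1/U_eff = 15.976 ft²·°F·h/BTU
Q = 1132 × 30.5 / 15.976 = 2161.1 BTU/h

2161 BTU/h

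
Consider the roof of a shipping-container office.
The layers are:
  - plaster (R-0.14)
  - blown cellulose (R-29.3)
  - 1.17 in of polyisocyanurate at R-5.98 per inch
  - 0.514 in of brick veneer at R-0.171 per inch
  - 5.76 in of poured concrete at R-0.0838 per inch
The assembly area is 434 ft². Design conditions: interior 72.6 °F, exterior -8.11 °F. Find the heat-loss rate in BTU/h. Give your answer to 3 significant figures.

1.17 × 5.98 = 6.997
0.514 × 0.171 = 0.08789
5.76 × 0.0838 = 0.4827
R_total = 0.14 + 29.3 + 6.997 + 0.08789 + 0.4827 = 37.01 ft²·°F·h/BTU
Q = A·ΔT/R = 434 × (72.6 − (-8.11)) / 37.01 = 946.5 BTU/h

947 BTU/h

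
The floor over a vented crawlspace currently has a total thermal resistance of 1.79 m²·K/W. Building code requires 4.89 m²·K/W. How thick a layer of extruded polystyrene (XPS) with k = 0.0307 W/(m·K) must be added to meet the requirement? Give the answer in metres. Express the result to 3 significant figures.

ΔR = 4.89 − 1.79 = 3.1 m²·K/W
L = ΔR × k = 3.1 × 0.0307 = 0.09517 m

0.0952 m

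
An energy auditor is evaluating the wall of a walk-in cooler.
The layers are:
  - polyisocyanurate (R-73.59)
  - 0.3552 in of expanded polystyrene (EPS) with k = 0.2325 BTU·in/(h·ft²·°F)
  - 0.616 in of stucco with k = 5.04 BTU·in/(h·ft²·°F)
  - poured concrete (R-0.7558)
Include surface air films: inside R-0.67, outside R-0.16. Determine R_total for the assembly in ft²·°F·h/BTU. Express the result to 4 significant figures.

0.3552/0.2325 = 1.5277
0.616/5.04 = 0.12222
R_total = 0.67 + 73.59 + 1.5277 + 0.12222 + 0.7558 + 0.16 = 76.826 ft²·°F·h/BTU

76.83 ft²·°F·h/BTU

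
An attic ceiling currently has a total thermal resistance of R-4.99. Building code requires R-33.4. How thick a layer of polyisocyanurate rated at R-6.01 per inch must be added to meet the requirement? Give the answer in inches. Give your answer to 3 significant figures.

4.73 in

ΔR = 33.4 − 4.99 = 28.41 ft²·°F·h/BTU
L = ΔR / (R/in) = 28.41/6.01 = 4.727 in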